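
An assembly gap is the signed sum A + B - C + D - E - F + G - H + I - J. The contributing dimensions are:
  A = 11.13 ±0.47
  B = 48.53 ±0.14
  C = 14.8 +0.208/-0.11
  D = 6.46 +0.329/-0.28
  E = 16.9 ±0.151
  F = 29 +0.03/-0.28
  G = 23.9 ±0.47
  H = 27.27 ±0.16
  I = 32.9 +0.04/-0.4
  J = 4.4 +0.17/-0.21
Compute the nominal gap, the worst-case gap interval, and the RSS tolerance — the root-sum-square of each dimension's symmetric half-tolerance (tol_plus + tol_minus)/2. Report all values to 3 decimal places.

Stack each dimension's contribution:
  +A: nom +11.130 → Σnom=11.130; wc +0.470/-0.470 → slack +0.470/-0.470; half-tol=0.470, Σhalf²=0.220900
  +B: nom +48.530 → Σnom=59.660; wc +0.140/-0.140 → slack +0.610/-0.610; half-tol=0.140, Σhalf²=0.240500
  -C: nom -14.800 → Σnom=44.860; wc +0.110/-0.208 → slack +0.720/-0.818; half-tol=0.159, Σhalf²=0.265781
  +D: nom +6.460 → Σnom=51.320; wc +0.329/-0.280 → slack +1.049/-1.098; half-tol=0.304, Σhalf²=0.358501
  -E: nom -16.900 → Σnom=34.420; wc +0.151/-0.151 → slack +1.200/-1.249; half-tol=0.151, Σhalf²=0.381302
  -F: nom -29.000 → Σnom=5.420; wc +0.280/-0.030 → slack +1.480/-1.279; half-tol=0.155, Σhalf²=0.405327
  +G: nom +23.900 → Σnom=29.320; wc +0.470/-0.470 → slack +1.950/-1.749; half-tol=0.470, Σhalf²=0.626227
  -H: nom -27.270 → Σnom=2.050; wc +0.160/-0.160 → slack +2.110/-1.909; half-tol=0.160, Σhalf²=0.651827
  +I: nom +32.900 → Σnom=34.950; wc +0.040/-0.400 → slack +2.150/-2.309; half-tol=0.220, Σhalf²=0.700227
  -J: nom -4.400 → Σnom=30.550; wc +0.210/-0.170 → slack +2.360/-2.479; half-tol=0.190, Σhalf²=0.736327
Nominal = 30.550. Worst-case = [30.550 - 2.479, 30.550 + 2.360] = [28.071, 32.910]. RSS = √0.736327 = 0.858.

nominal=30.550 wc=[28.071,32.910] rss=0.858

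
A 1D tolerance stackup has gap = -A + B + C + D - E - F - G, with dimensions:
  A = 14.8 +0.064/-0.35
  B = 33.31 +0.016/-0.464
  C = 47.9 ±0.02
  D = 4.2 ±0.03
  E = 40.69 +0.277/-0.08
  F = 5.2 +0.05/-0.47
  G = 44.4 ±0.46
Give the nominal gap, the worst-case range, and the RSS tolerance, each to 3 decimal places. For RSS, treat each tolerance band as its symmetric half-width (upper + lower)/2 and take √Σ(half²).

nominal=-19.680 wc=[-21.045,-18.254] rss=0.643

Stack each dimension's contribution:
  -A: nom -14.800 → Σnom=-14.800; wc +0.350/-0.064 → slack +0.350/-0.064; half-tol=0.207, Σhalf²=0.042849
  +B: nom +33.310 → Σnom=18.510; wc +0.016/-0.464 → slack +0.366/-0.528; half-tol=0.240, Σhalf²=0.100449
  +C: nom +47.900 → Σnom=66.410; wc +0.020/-0.020 → slack +0.386/-0.548; half-tol=0.020, Σhalf²=0.100849
  +D: nom +4.200 → Σnom=70.610; wc +0.030/-0.030 → slack +0.416/-0.578; half-tol=0.030, Σhalf²=0.101749
  -E: nom -40.690 → Σnom=29.920; wc +0.080/-0.277 → slack +0.496/-0.855; half-tol=0.179, Σhalf²=0.133611
  -F: nom -5.200 → Σnom=24.720; wc +0.470/-0.050 → slack +0.966/-0.905; half-tol=0.260, Σhalf²=0.201211
  -G: nom -44.400 → Σnom=-19.680; wc +0.460/-0.460 → slack +1.426/-1.365; half-tol=0.460, Σhalf²=0.412811
Nominal = -19.680. Worst-case = [-19.680 - 1.365, -19.680 + 1.426] = [-21.045, -18.254]. RSS = √0.412811 = 0.643.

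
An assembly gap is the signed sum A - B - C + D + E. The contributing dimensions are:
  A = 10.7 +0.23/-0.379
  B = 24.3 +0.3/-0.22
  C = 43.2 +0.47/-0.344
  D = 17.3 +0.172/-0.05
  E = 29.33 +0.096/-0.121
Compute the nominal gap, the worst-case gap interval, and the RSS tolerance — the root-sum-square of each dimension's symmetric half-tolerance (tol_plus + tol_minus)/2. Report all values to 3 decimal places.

nominal=-10.170 wc=[-11.490,-9.108] rss=0.592

Stack each dimension's contribution:
  +A: nom +10.700 → Σnom=10.700; wc +0.230/-0.379 → slack +0.230/-0.379; half-tol=0.304, Σhalf²=0.092720
  -B: nom -24.300 → Σnom=-13.600; wc +0.220/-0.300 → slack +0.450/-0.679; half-tol=0.260, Σhalf²=0.160320
  -C: nom -43.200 → Σnom=-56.800; wc +0.344/-0.470 → slack +0.794/-1.149; half-tol=0.407, Σhalf²=0.325969
  +D: nom +17.300 → Σnom=-39.500; wc +0.172/-0.050 → slack +0.966/-1.199; half-tol=0.111, Σhalf²=0.338290
  +E: nom +29.330 → Σnom=-10.170; wc +0.096/-0.121 → slack +1.062/-1.320; half-tol=0.108, Σhalf²=0.350062
Nominal = -10.170. Worst-case = [-10.170 - 1.320, -10.170 + 1.062] = [-11.490, -9.108]. RSS = √0.350062 = 0.592.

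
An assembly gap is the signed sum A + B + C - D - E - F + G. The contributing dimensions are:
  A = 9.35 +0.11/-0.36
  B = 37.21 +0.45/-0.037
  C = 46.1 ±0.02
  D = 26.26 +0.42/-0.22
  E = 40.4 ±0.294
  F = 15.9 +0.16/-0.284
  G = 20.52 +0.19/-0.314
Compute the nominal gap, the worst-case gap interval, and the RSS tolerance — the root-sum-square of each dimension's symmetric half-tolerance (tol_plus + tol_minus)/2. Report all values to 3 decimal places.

nominal=30.620 wc=[29.015,32.188] rss=0.645

Stack each dimension's contribution:
  +A: nom +9.350 → Σnom=9.350; wc +0.110/-0.360 → slack +0.110/-0.360; half-tol=0.235, Σhalf²=0.055225
  +B: nom +37.210 → Σnom=46.560; wc +0.450/-0.037 → slack +0.560/-0.397; half-tol=0.243, Σhalf²=0.114517
  +C: nom +46.100 → Σnom=92.660; wc +0.020/-0.020 → slack +0.580/-0.417; half-tol=0.020, Σhalf²=0.114917
  -D: nom -26.260 → Σnom=66.400; wc +0.220/-0.420 → slack +0.800/-0.837; half-tol=0.320, Σhalf²=0.217317
  -E: nom -40.400 → Σnom=26.000; wc +0.294/-0.294 → slack +1.094/-1.131; half-tol=0.294, Σhalf²=0.303753
  -F: nom -15.900 → Σnom=10.100; wc +0.284/-0.160 → slack +1.378/-1.291; half-tol=0.222, Σhalf²=0.353037
  +G: nom +20.520 → Σnom=30.620; wc +0.190/-0.314 → slack +1.568/-1.605; half-tol=0.252, Σhalf²=0.416541
Nominal = 30.620. Worst-case = [30.620 - 1.605, 30.620 + 1.568] = [29.015, 32.188]. RSS = √0.416541 = 0.645.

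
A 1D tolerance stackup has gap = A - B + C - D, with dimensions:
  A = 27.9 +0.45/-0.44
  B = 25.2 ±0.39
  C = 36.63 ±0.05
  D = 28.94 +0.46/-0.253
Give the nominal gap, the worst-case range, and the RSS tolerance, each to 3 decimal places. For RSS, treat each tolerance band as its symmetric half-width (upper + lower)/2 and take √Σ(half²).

nominal=10.390 wc=[9.050,11.533] rss=0.693

Stack each dimension's contribution:
  +A: nom +27.900 → Σnom=27.900; wc +0.450/-0.440 → slack +0.450/-0.440; half-tol=0.445, Σhalf²=0.198025
  -B: nom -25.200 → Σnom=2.700; wc +0.390/-0.390 → slack +0.840/-0.830; half-tol=0.390, Σhalf²=0.350125
  +C: nom +36.630 → Σnom=39.330; wc +0.050/-0.050 → slack +0.890/-0.880; half-tol=0.050, Σhalf²=0.352625
  -D: nom -28.940 → Σnom=10.390; wc +0.253/-0.460 → slack +1.143/-1.340; half-tol=0.357, Σhalf²=0.479717
Nominal = 10.390. Worst-case = [10.390 - 1.340, 10.390 + 1.143] = [9.050, 11.533]. RSS = √0.479717 = 0.693.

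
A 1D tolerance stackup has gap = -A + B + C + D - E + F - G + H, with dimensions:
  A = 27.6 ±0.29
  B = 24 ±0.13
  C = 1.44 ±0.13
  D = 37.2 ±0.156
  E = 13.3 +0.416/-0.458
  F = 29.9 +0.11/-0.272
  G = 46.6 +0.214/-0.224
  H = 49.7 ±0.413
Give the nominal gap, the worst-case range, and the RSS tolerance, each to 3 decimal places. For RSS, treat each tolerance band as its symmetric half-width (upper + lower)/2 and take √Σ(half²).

nominal=54.740 wc=[52.719,56.651] rss=0.767

Stack each dimension's contribution:
  -A: nom -27.600 → Σnom=-27.600; wc +0.290/-0.290 → slack +0.290/-0.290; half-tol=0.290, Σhalf²=0.084100
  +B: nom +24.000 → Σnom=-3.600; wc +0.130/-0.130 → slack +0.420/-0.420; half-tol=0.130, Σhalf²=0.101000
  +C: nom +1.440 → Σnom=-2.160; wc +0.130/-0.130 → slack +0.550/-0.550; half-tol=0.130, Σhalf²=0.117900
  +D: nom +37.200 → Σnom=35.040; wc +0.156/-0.156 → slack +0.706/-0.706; half-tol=0.156, Σhalf²=0.142236
  -E: nom -13.300 → Σnom=21.740; wc +0.458/-0.416 → slack +1.164/-1.122; half-tol=0.437, Σhalf²=0.333205
  +F: nom +29.900 → Σnom=51.640; wc +0.110/-0.272 → slack +1.274/-1.394; half-tol=0.191, Σhalf²=0.369686
  -G: nom -46.600 → Σnom=5.040; wc +0.224/-0.214 → slack +1.498/-1.608; half-tol=0.219, Σhalf²=0.417647
  +H: nom +49.700 → Σnom=54.740; wc +0.413/-0.413 → slack +1.911/-2.021; half-tol=0.413, Σhalf²=0.588216
Nominal = 54.740. Worst-case = [54.740 - 2.021, 54.740 + 1.911] = [52.719, 56.651]. RSS = √0.588216 = 0.767.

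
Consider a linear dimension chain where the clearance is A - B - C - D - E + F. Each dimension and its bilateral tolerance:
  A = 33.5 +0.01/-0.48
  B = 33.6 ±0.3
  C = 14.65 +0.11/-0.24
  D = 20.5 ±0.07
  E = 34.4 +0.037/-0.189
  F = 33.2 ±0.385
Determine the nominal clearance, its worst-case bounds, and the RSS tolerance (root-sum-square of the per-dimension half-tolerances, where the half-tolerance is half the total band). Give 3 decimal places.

Stack each dimension's contribution:
  +A: nom +33.500 → Σnom=33.500; wc +0.010/-0.480 → slack +0.010/-0.480; half-tol=0.245, Σhalf²=0.060025
  -B: nom -33.600 → Σnom=-0.100; wc +0.300/-0.300 → slack +0.310/-0.780; half-tol=0.300, Σhalf²=0.150025
  -C: nom -14.650 → Σnom=-14.750; wc +0.240/-0.110 → slack +0.550/-0.890; half-tol=0.175, Σhalf²=0.180650
  -D: nom -20.500 → Σnom=-35.250; wc +0.070/-0.070 → slack +0.620/-0.960; half-tol=0.070, Σhalf²=0.185550
  -E: nom -34.400 → Σnom=-69.650; wc +0.189/-0.037 → slack +0.809/-0.997; half-tol=0.113, Σhalf²=0.198319
  +F: nom +33.200 → Σnom=-36.450; wc +0.385/-0.385 → slack +1.194/-1.382; half-tol=0.385, Σhalf²=0.346544
Nominal = -36.450. Worst-case = [-36.450 - 1.382, -36.450 + 1.194] = [-37.832, -35.256]. RSS = √0.346544 = 0.589.

nominal=-36.450 wc=[-37.832,-35.256] rss=0.589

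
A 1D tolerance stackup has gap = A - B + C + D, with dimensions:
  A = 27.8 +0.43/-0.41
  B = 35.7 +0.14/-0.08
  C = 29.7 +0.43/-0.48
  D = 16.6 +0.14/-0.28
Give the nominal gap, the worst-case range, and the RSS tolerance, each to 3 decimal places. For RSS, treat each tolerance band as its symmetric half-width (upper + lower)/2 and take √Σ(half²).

nominal=38.400 wc=[37.090,39.480] rss=0.663

Stack each dimension's contribution:
  +A: nom +27.800 → Σnom=27.800; wc +0.430/-0.410 → slack +0.430/-0.410; half-tol=0.420, Σhalf²=0.176400
  -B: nom -35.700 → Σnom=-7.900; wc +0.080/-0.140 → slack +0.510/-0.550; half-tol=0.110, Σhalf²=0.188500
  +C: nom +29.700 → Σnom=21.800; wc +0.430/-0.480 → slack +0.940/-1.030; half-tol=0.455, Σhalf²=0.395525
  +D: nom +16.600 → Σnom=38.400; wc +0.140/-0.280 → slack +1.080/-1.310; half-tol=0.210, Σhalf²=0.439625
Nominal = 38.400. Worst-case = [38.400 - 1.310, 38.400 + 1.080] = [37.090, 39.480]. RSS = √0.439625 = 0.663.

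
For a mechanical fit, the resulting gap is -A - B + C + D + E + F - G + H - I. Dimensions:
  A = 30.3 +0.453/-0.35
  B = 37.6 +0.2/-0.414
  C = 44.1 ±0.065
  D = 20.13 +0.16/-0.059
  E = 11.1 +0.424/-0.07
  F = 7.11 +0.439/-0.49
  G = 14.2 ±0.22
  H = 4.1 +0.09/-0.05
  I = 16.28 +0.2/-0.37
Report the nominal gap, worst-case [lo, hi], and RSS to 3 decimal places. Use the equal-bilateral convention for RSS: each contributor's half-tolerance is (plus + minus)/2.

nominal=-11.840 wc=[-13.647,-9.308] rss=0.826

Stack each dimension's contribution:
  -A: nom -30.300 → Σnom=-30.300; wc +0.350/-0.453 → slack +0.350/-0.453; half-tol=0.401, Σhalf²=0.161202
  -B: nom -37.600 → Σnom=-67.900; wc +0.414/-0.200 → slack +0.764/-0.653; half-tol=0.307, Σhalf²=0.255451
  +C: nom +44.100 → Σnom=-23.800; wc +0.065/-0.065 → slack +0.829/-0.718; half-tol=0.065, Σhalf²=0.259676
  +D: nom +20.130 → Σnom=-3.670; wc +0.160/-0.059 → slack +0.989/-0.777; half-tol=0.110, Σhalf²=0.271666
  +E: nom +11.100 → Σnom=7.430; wc +0.424/-0.070 → slack +1.413/-0.847; half-tol=0.247, Σhalf²=0.332675
  +F: nom +7.110 → Σnom=14.540; wc +0.439/-0.490 → slack +1.852/-1.337; half-tol=0.465, Σhalf²=0.548436
  -G: nom -14.200 → Σnom=0.340; wc +0.220/-0.220 → slack +2.072/-1.557; half-tol=0.220, Σhalf²=0.596836
  +H: nom +4.100 → Σnom=4.440; wc +0.090/-0.050 → slack +2.162/-1.607; half-tol=0.070, Σhalf²=0.601736
  -I: nom -16.280 → Σnom=-11.840; wc +0.370/-0.200 → slack +2.532/-1.807; half-tol=0.285, Σhalf²=0.682961
Nominal = -11.840. Worst-case = [-11.840 - 1.807, -11.840 + 2.532] = [-13.647, -9.308]. RSS = √0.682961 = 0.826.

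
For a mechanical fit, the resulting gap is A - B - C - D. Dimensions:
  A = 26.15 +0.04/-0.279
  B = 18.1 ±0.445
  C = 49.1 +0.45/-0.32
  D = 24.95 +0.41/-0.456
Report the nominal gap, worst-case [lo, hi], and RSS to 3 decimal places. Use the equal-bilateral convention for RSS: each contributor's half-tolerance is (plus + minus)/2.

Stack each dimension's contribution:
  +A: nom +26.150 → Σnom=26.150; wc +0.040/-0.279 → slack +0.040/-0.279; half-tol=0.160, Σhalf²=0.025440
  -B: nom -18.100 → Σnom=8.050; wc +0.445/-0.445 → slack +0.485/-0.724; half-tol=0.445, Σhalf²=0.223465
  -C: nom -49.100 → Σnom=-41.050; wc +0.320/-0.450 → slack +0.805/-1.174; half-tol=0.385, Σhalf²=0.371690
  -D: nom -24.950 → Σnom=-66.000; wc +0.456/-0.410 → slack +1.261/-1.584; half-tol=0.433, Σhalf²=0.559179
Nominal = -66.000. Worst-case = [-66.000 - 1.584, -66.000 + 1.261] = [-67.584, -64.739]. RSS = √0.559179 = 0.748.

nominal=-66.000 wc=[-67.584,-64.739] rss=0.748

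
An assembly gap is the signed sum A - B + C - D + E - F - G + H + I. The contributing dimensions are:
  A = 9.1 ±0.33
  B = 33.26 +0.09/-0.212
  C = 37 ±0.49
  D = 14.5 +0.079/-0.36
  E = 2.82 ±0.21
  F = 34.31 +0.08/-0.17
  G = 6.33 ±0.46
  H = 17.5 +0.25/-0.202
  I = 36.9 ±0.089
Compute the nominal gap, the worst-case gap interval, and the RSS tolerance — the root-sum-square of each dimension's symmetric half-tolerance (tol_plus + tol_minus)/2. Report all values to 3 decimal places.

Stack each dimension's contribution:
  +A: nom +9.100 → Σnom=9.100; wc +0.330/-0.330 → slack +0.330/-0.330; half-tol=0.330, Σhalf²=0.108900
  -B: nom -33.260 → Σnom=-24.160; wc +0.212/-0.090 → slack +0.542/-0.420; half-tol=0.151, Σhalf²=0.131701
  +C: nom +37.000 → Σnom=12.840; wc +0.490/-0.490 → slack +1.032/-0.910; half-tol=0.490, Σhalf²=0.371801
  -D: nom -14.500 → Σnom=-1.660; wc +0.360/-0.079 → slack +1.392/-0.989; half-tol=0.220, Σhalf²=0.419981
  +E: nom +2.820 → Σnom=1.160; wc +0.210/-0.210 → slack +1.602/-1.199; half-tol=0.210, Σhalf²=0.464081
  -F: nom -34.310 → Σnom=-33.150; wc +0.170/-0.080 → slack +1.772/-1.279; half-tol=0.125, Σhalf²=0.479706
  -G: nom -6.330 → Σnom=-39.480; wc +0.460/-0.460 → slack +2.232/-1.739; half-tol=0.460, Σhalf²=0.691306
  +H: nom +17.500 → Σnom=-21.980; wc +0.250/-0.202 → slack +2.482/-1.941; half-tol=0.226, Σhalf²=0.742382
  +I: nom +36.900 → Σnom=14.920; wc +0.089/-0.089 → slack +2.571/-2.030; half-tol=0.089, Σhalf²=0.750303
Nominal = 14.920. Worst-case = [14.920 - 2.030, 14.920 + 2.571] = [12.890, 17.491]. RSS = √0.750303 = 0.866.

nominal=14.920 wc=[12.890,17.491] rss=0.866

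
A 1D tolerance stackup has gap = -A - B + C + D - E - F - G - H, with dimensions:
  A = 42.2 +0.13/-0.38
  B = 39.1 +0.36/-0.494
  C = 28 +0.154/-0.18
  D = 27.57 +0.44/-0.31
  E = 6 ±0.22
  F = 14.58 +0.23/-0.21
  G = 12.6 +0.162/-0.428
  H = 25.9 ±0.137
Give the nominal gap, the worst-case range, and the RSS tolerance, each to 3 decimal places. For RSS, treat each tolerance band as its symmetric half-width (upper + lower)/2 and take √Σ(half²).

Stack each dimension's contribution:
  -A: nom -42.200 → Σnom=-42.200; wc +0.380/-0.130 → slack +0.380/-0.130; half-tol=0.255, Σhalf²=0.065025
  -B: nom -39.100 → Σnom=-81.300; wc +0.494/-0.360 → slack +0.874/-0.490; half-tol=0.427, Σhalf²=0.247354
  +C: nom +28.000 → Σnom=-53.300; wc +0.154/-0.180 → slack +1.028/-0.670; half-tol=0.167, Σhalf²=0.275243
  +D: nom +27.570 → Σnom=-25.730; wc +0.440/-0.310 → slack +1.468/-0.980; half-tol=0.375, Σhalf²=0.415868
  -E: nom -6.000 → Σnom=-31.730; wc +0.220/-0.220 → slack +1.688/-1.200; half-tol=0.220, Σhalf²=0.464268
  -F: nom -14.580 → Σnom=-46.310; wc +0.210/-0.230 → slack +1.898/-1.430; half-tol=0.220, Σhalf²=0.512668
  -G: nom -12.600 → Σnom=-58.910; wc +0.428/-0.162 → slack +2.326/-1.592; half-tol=0.295, Σhalf²=0.599693
  -H: nom -25.900 → Σnom=-84.810; wc +0.137/-0.137 → slack +2.463/-1.729; half-tol=0.137, Σhalf²=0.618462
Nominal = -84.810. Worst-case = [-84.810 - 1.729, -84.810 + 2.463] = [-86.539, -82.347]. RSS = √0.618462 = 0.786.

nominal=-84.810 wc=[-86.539,-82.347] rss=0.786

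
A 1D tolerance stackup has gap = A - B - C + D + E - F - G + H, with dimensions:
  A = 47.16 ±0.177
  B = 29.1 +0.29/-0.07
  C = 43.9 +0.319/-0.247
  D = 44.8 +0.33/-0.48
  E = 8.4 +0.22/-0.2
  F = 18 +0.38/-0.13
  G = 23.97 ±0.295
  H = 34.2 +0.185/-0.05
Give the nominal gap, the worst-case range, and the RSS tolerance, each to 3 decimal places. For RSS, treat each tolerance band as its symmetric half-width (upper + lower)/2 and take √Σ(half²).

nominal=19.590 wc=[17.399,21.244] rss=0.720

Stack each dimension's contribution:
  +A: nom +47.160 → Σnom=47.160; wc +0.177/-0.177 → slack +0.177/-0.177; half-tol=0.177, Σhalf²=0.031329
  -B: nom -29.100 → Σnom=18.060; wc +0.070/-0.290 → slack +0.247/-0.467; half-tol=0.180, Σhalf²=0.063729
  -C: nom -43.900 → Σnom=-25.840; wc +0.247/-0.319 → slack +0.494/-0.786; half-tol=0.283, Σhalf²=0.143818
  +D: nom +44.800 → Σnom=18.960; wc +0.330/-0.480 → slack +0.824/-1.266; half-tol=0.405, Σhalf²=0.307843
  +E: nom +8.400 → Σnom=27.360; wc +0.220/-0.200 → slack +1.044/-1.466; half-tol=0.210, Σhalf²=0.351943
  -F: nom -18.000 → Σnom=9.360; wc +0.130/-0.380 → slack +1.174/-1.846; half-tol=0.255, Σhalf²=0.416968
  -G: nom -23.970 → Σnom=-14.610; wc +0.295/-0.295 → slack +1.469/-2.141; half-tol=0.295, Σhalf²=0.503993
  +H: nom +34.200 → Σnom=19.590; wc +0.185/-0.050 → slack +1.654/-2.191; half-tol=0.117, Σhalf²=0.517799
Nominal = 19.590. Worst-case = [19.590 - 2.191, 19.590 + 1.654] = [17.399, 21.244]. RSS = √0.517799 = 0.720.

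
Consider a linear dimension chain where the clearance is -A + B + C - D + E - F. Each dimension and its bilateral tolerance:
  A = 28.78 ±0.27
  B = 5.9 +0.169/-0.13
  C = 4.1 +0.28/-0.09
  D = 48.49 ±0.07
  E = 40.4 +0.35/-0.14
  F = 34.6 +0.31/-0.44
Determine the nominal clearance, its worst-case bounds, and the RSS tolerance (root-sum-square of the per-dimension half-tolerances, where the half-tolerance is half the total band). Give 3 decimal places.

nominal=-61.470 wc=[-62.480,-59.891] rss=0.579

Stack each dimension's contribution:
  -A: nom -28.780 → Σnom=-28.780; wc +0.270/-0.270 → slack +0.270/-0.270; half-tol=0.270, Σhalf²=0.072900
  +B: nom +5.900 → Σnom=-22.880; wc +0.169/-0.130 → slack +0.439/-0.400; half-tol=0.150, Σhalf²=0.095250
  +C: nom +4.100 → Σnom=-18.780; wc +0.280/-0.090 → slack +0.719/-0.490; half-tol=0.185, Σhalf²=0.129475
  -D: nom -48.490 → Σnom=-67.270; wc +0.070/-0.070 → slack +0.789/-0.560; half-tol=0.070, Σhalf²=0.134375
  +E: nom +40.400 → Σnom=-26.870; wc +0.350/-0.140 → slack +1.139/-0.700; half-tol=0.245, Σhalf²=0.194400
  -F: nom -34.600 → Σnom=-61.470; wc +0.440/-0.310 → slack +1.579/-1.010; half-tol=0.375, Σhalf²=0.335025
Nominal = -61.470. Worst-case = [-61.470 - 1.010, -61.470 + 1.579] = [-62.480, -59.891]. RSS = √0.335025 = 0.579.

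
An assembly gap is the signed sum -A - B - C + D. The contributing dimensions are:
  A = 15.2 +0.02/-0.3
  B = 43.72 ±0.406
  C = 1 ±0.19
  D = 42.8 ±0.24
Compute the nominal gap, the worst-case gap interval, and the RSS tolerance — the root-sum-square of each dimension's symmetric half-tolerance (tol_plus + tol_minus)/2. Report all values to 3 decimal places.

nominal=-17.120 wc=[-17.976,-15.984] rss=0.533

Stack each dimension's contribution:
  -A: nom -15.200 → Σnom=-15.200; wc +0.300/-0.020 → slack +0.300/-0.020; half-tol=0.160, Σhalf²=0.025600
  -B: nom -43.720 → Σnom=-58.920; wc +0.406/-0.406 → slack +0.706/-0.426; half-tol=0.406, Σhalf²=0.190436
  -C: nom -1.000 → Σnom=-59.920; wc +0.190/-0.190 → slack +0.896/-0.616; half-tol=0.190, Σhalf²=0.226536
  +D: nom +42.800 → Σnom=-17.120; wc +0.240/-0.240 → slack +1.136/-0.856; half-tol=0.240, Σhalf²=0.284136
Nominal = -17.120. Worst-case = [-17.120 - 0.856, -17.120 + 1.136] = [-17.976, -15.984]. RSS = √0.284136 = 0.533.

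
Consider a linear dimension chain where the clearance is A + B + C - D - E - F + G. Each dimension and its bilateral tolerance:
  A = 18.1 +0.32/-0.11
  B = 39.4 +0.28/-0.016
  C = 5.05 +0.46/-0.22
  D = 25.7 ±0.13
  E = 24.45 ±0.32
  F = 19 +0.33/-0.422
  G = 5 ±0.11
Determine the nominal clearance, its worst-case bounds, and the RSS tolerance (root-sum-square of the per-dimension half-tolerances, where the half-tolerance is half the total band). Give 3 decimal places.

Stack each dimension's contribution:
  +A: nom +18.100 → Σnom=18.100; wc +0.320/-0.110 → slack +0.320/-0.110; half-tol=0.215, Σhalf²=0.046225
  +B: nom +39.400 → Σnom=57.500; wc +0.280/-0.016 → slack +0.600/-0.126; half-tol=0.148, Σhalf²=0.068129
  +C: nom +5.050 → Σnom=62.550; wc +0.460/-0.220 → slack +1.060/-0.346; half-tol=0.340, Σhalf²=0.183729
  -D: nom -25.700 → Σnom=36.850; wc +0.130/-0.130 → slack +1.190/-0.476; half-tol=0.130, Σhalf²=0.200629
  -E: nom -24.450 → Σnom=12.400; wc +0.320/-0.320 → slack +1.510/-0.796; half-tol=0.320, Σhalf²=0.303029
  -F: nom -19.000 → Σnom=-6.600; wc +0.422/-0.330 → slack +1.932/-1.126; half-tol=0.376, Σhalf²=0.444405
  +G: nom +5.000 → Σnom=-1.600; wc +0.110/-0.110 → slack +2.042/-1.236; half-tol=0.110, Σhalf²=0.456505
Nominal = -1.600. Worst-case = [-1.600 - 1.236, -1.600 + 2.042] = [-2.836, 0.442]. RSS = √0.456505 = 0.676.

nominal=-1.600 wc=[-2.836,0.442] rss=0.676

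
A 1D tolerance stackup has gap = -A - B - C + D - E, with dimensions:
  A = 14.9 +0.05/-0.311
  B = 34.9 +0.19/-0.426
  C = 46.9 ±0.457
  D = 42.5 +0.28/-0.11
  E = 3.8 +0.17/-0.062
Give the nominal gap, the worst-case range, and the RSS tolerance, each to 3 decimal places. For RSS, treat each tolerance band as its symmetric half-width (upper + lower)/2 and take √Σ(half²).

nominal=-58.000 wc=[-58.977,-56.464] rss=0.623

Stack each dimension's contribution:
  -A: nom -14.900 → Σnom=-14.900; wc +0.311/-0.050 → slack +0.311/-0.050; half-tol=0.180, Σhalf²=0.032580
  -B: nom -34.900 → Σnom=-49.800; wc +0.426/-0.190 → slack +0.737/-0.240; half-tol=0.308, Σhalf²=0.127444
  -C: nom -46.900 → Σnom=-96.700; wc +0.457/-0.457 → slack +1.194/-0.697; half-tol=0.457, Σhalf²=0.336293
  +D: nom +42.500 → Σnom=-54.200; wc +0.280/-0.110 → slack +1.474/-0.807; half-tol=0.195, Σhalf²=0.374318
  -E: nom -3.800 → Σnom=-58.000; wc +0.062/-0.170 → slack +1.536/-0.977; half-tol=0.116, Σhalf²=0.387774
Nominal = -58.000. Worst-case = [-58.000 - 0.977, -58.000 + 1.536] = [-58.977, -56.464]. RSS = √0.387774 = 0.623.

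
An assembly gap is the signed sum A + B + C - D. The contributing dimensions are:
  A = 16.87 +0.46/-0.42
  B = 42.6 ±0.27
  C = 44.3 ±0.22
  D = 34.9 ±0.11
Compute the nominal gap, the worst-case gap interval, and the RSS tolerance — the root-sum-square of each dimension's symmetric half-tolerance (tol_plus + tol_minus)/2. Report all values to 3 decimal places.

Stack each dimension's contribution:
  +A: nom +16.870 → Σnom=16.870; wc +0.460/-0.420 → slack +0.460/-0.420; half-tol=0.440, Σhalf²=0.193600
  +B: nom +42.600 → Σnom=59.470; wc +0.270/-0.270 → slack +0.730/-0.690; half-tol=0.270, Σhalf²=0.266500
  +C: nom +44.300 → Σnom=103.770; wc +0.220/-0.220 → slack +0.950/-0.910; half-tol=0.220, Σhalf²=0.314900
  -D: nom -34.900 → Σnom=68.870; wc +0.110/-0.110 → slack +1.060/-1.020; half-tol=0.110, Σhalf²=0.327000
Nominal = 68.870. Worst-case = [68.870 - 1.020, 68.870 + 1.060] = [67.850, 69.930]. RSS = √0.327000 = 0.572.

nominal=68.870 wc=[67.850,69.930] rss=0.572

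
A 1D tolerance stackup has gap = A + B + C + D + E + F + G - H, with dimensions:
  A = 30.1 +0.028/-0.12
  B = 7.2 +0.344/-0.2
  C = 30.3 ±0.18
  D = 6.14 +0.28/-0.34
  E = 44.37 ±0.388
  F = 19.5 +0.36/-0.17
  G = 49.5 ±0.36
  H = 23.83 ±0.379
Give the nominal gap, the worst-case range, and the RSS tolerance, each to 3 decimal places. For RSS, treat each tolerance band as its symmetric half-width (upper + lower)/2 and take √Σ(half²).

Stack each dimension's contribution:
  +A: nom +30.100 → Σnom=30.100; wc +0.028/-0.120 → slack +0.028/-0.120; half-tol=0.074, Σhalf²=0.005476
  +B: nom +7.200 → Σnom=37.300; wc +0.344/-0.200 → slack +0.372/-0.320; half-tol=0.272, Σhalf²=0.079460
  +C: nom +30.300 → Σnom=67.600; wc +0.180/-0.180 → slack +0.552/-0.500; half-tol=0.180, Σhalf²=0.111860
  +D: nom +6.140 → Σnom=73.740; wc +0.280/-0.340 → slack +0.832/-0.840; half-tol=0.310, Σhalf²=0.207960
  +E: nom +44.370 → Σnom=118.110; wc +0.388/-0.388 → slack +1.220/-1.228; half-tol=0.388, Σhalf²=0.358504
  +F: nom +19.500 → Σnom=137.610; wc +0.360/-0.170 → slack +1.580/-1.398; half-tol=0.265, Σhalf²=0.428729
  +G: nom +49.500 → Σnom=187.110; wc +0.360/-0.360 → slack +1.940/-1.758; half-tol=0.360, Σhalf²=0.558329
  -H: nom -23.830 → Σnom=163.280; wc +0.379/-0.379 → slack +2.319/-2.137; half-tol=0.379, Σhalf²=0.701970
Nominal = 163.280. Worst-case = [163.280 - 2.137, 163.280 + 2.319] = [161.143, 165.599]. RSS = √0.701970 = 0.838.

nominal=163.280 wc=[161.143,165.599] rss=0.838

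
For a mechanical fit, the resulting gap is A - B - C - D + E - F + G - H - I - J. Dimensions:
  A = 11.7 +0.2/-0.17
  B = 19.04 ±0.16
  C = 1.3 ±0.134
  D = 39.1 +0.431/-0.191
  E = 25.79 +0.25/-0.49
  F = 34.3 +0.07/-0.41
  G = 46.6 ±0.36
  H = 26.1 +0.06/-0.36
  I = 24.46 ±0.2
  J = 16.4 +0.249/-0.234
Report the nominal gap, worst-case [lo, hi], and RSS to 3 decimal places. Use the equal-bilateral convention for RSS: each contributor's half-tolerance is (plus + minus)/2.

Stack each dimension's contribution:
  +A: nom +11.700 → Σnom=11.700; wc +0.200/-0.170 → slack +0.200/-0.170; half-tol=0.185, Σhalf²=0.034225
  -B: nom -19.040 → Σnom=-7.340; wc +0.160/-0.160 → slack +0.360/-0.330; half-tol=0.160, Σhalf²=0.059825
  -C: nom -1.300 → Σnom=-8.640; wc +0.134/-0.134 → slack +0.494/-0.464; half-tol=0.134, Σhalf²=0.077781
  -D: nom -39.100 → Σnom=-47.740; wc +0.191/-0.431 → slack +0.685/-0.895; half-tol=0.311, Σhalf²=0.174502
  +E: nom +25.790 → Σnom=-21.950; wc +0.250/-0.490 → slack +0.935/-1.385; half-tol=0.370, Σhalf²=0.311402
  -F: nom -34.300 → Σnom=-56.250; wc +0.410/-0.070 → slack +1.345/-1.455; half-tol=0.240, Σhalf²=0.369002
  +G: nom +46.600 → Σnom=-9.650; wc +0.360/-0.360 → slack +1.705/-1.815; half-tol=0.360, Σhalf²=0.498602
  -H: nom -26.100 → Σnom=-35.750; wc +0.360/-0.060 → slack +2.065/-1.875; half-tol=0.210, Σhalf²=0.542702
  -I: nom -24.460 → Σnom=-60.210; wc +0.200/-0.200 → slack +2.265/-2.075; half-tol=0.200, Σhalf²=0.582702
  -J: nom -16.400 → Σnom=-76.610; wc +0.234/-0.249 → slack +2.499/-2.324; half-tol=0.241, Σhalf²=0.641024
Nominal = -76.610. Worst-case = [-76.610 - 2.324, -76.610 + 2.499] = [-78.934, -74.111]. RSS = √0.641024 = 0.801.

nominal=-76.610 wc=[-78.934,-74.111] rss=0.801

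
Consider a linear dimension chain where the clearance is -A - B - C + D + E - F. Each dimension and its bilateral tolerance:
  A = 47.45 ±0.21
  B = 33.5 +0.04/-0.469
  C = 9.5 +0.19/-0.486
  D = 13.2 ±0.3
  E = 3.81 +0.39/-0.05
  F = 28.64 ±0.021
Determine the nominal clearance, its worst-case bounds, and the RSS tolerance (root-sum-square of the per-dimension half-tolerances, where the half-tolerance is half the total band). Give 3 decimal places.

Stack each dimension's contribution:
  -A: nom -47.450 → Σnom=-47.450; wc +0.210/-0.210 → slack +0.210/-0.210; half-tol=0.210, Σhalf²=0.044100
  -B: nom -33.500 → Σnom=-80.950; wc +0.469/-0.040 → slack +0.679/-0.250; half-tol=0.255, Σhalf²=0.108870
  -C: nom -9.500 → Σnom=-90.450; wc +0.486/-0.190 → slack +1.165/-0.440; half-tol=0.338, Σhalf²=0.223114
  +D: nom +13.200 → Σnom=-77.250; wc +0.300/-0.300 → slack +1.465/-0.740; half-tol=0.300, Σhalf²=0.313114
  +E: nom +3.810 → Σnom=-73.440; wc +0.390/-0.050 → slack +1.855/-0.790; half-tol=0.220, Σhalf²=0.361514
  -F: nom -28.640 → Σnom=-102.080; wc +0.021/-0.021 → slack +1.876/-0.811; half-tol=0.021, Σhalf²=0.361955
Nominal = -102.080. Worst-case = [-102.080 - 0.811, -102.080 + 1.876] = [-102.891, -100.204]. RSS = √0.361955 = 0.602.

nominal=-102.080 wc=[-102.891,-100.204] rss=0.602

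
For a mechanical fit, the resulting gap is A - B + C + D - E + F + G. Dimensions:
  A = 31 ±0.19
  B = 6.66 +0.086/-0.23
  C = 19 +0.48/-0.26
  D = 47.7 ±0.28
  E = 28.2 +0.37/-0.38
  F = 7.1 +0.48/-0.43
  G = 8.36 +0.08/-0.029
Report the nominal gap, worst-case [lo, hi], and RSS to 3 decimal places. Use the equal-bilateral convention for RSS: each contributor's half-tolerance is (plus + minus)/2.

Stack each dimension's contribution:
  +A: nom +31.000 → Σnom=31.000; wc +0.190/-0.190 → slack +0.190/-0.190; half-tol=0.190, Σhalf²=0.036100
  -B: nom -6.660 → Σnom=24.340; wc +0.230/-0.086 → slack +0.420/-0.276; half-tol=0.158, Σhalf²=0.061064
  +C: nom +19.000 → Σnom=43.340; wc +0.480/-0.260 → slack +0.900/-0.536; half-tol=0.370, Σhalf²=0.197964
  +D: nom +47.700 → Σnom=91.040; wc +0.280/-0.280 → slack +1.180/-0.816; half-tol=0.280, Σhalf²=0.276364
  -E: nom -28.200 → Σnom=62.840; wc +0.380/-0.370 → slack +1.560/-1.186; half-tol=0.375, Σhalf²=0.416989
  +F: nom +7.100 → Σnom=69.940; wc +0.480/-0.430 → slack +2.040/-1.616; half-tol=0.455, Σhalf²=0.624014
  +G: nom +8.360 → Σnom=78.300; wc +0.080/-0.029 → slack +2.120/-1.645; half-tol=0.054, Σhalf²=0.626984
Nominal = 78.300. Worst-case = [78.300 - 1.645, 78.300 + 2.120] = [76.655, 80.420]. RSS = √0.626984 = 0.792.

nominal=78.300 wc=[76.655,80.420] rss=0.792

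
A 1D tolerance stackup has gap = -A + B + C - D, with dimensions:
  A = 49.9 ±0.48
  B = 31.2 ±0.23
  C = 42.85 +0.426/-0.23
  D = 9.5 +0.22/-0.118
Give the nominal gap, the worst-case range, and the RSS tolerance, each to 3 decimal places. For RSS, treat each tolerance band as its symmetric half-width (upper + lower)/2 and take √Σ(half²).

Stack each dimension's contribution:
  -A: nom -49.900 → Σnom=-49.900; wc +0.480/-0.480 → slack +0.480/-0.480; half-tol=0.480, Σhalf²=0.230400
  +B: nom +31.200 → Σnom=-18.700; wc +0.230/-0.230 → slack +0.710/-0.710; half-tol=0.230, Σhalf²=0.283300
  +C: nom +42.850 → Σnom=24.150; wc +0.426/-0.230 → slack +1.136/-0.940; half-tol=0.328, Σhalf²=0.390884
  -D: nom -9.500 → Σnom=14.650; wc +0.118/-0.220 → slack +1.254/-1.160; half-tol=0.169, Σhalf²=0.419445
Nominal = 14.650. Worst-case = [14.650 - 1.160, 14.650 + 1.254] = [13.490, 15.904]. RSS = √0.419445 = 0.648.

nominal=14.650 wc=[13.490,15.904] rss=0.648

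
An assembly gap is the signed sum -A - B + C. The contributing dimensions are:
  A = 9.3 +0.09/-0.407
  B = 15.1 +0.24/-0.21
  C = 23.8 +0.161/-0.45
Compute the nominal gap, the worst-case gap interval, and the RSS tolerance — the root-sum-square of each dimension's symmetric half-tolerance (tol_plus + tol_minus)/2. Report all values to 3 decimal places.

Stack each dimension's contribution:
  -A: nom -9.300 → Σnom=-9.300; wc +0.407/-0.090 → slack +0.407/-0.090; half-tol=0.248, Σhalf²=0.061752
  -B: nom -15.100 → Σnom=-24.400; wc +0.210/-0.240 → slack +0.617/-0.330; half-tol=0.225, Σhalf²=0.112377
  +C: nom +23.800 → Σnom=-0.600; wc +0.161/-0.450 → slack +0.778/-0.780; half-tol=0.305, Σhalf²=0.205707
Nominal = -0.600. Worst-case = [-0.600 - 0.780, -0.600 + 0.778] = [-1.380, 0.178]. RSS = √0.205707 = 0.454.

nominal=-0.600 wc=[-1.380,0.178] rss=0.454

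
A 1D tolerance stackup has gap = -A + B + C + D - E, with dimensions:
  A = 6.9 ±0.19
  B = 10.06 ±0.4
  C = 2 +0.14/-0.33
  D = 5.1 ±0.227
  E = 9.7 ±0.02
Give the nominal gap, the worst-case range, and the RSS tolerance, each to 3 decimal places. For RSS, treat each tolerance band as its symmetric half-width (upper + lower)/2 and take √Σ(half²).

nominal=0.560 wc=[-0.607,1.537] rss=0.551

Stack each dimension's contribution:
  -A: nom -6.900 → Σnom=-6.900; wc +0.190/-0.190 → slack +0.190/-0.190; half-tol=0.190, Σhalf²=0.036100
  +B: nom +10.060 → Σnom=3.160; wc +0.400/-0.400 → slack +0.590/-0.590; half-tol=0.400, Σhalf²=0.196100
  +C: nom +2.000 → Σnom=5.160; wc +0.140/-0.330 → slack +0.730/-0.920; half-tol=0.235, Σhalf²=0.251325
  +D: nom +5.100 → Σnom=10.260; wc +0.227/-0.227 → slack +0.957/-1.147; half-tol=0.227, Σhalf²=0.302854
  -E: nom -9.700 → Σnom=0.560; wc +0.020/-0.020 → slack +0.977/-1.167; half-tol=0.020, Σhalf²=0.303254
Nominal = 0.560. Worst-case = [0.560 - 1.167, 0.560 + 0.977] = [-0.607, 1.537]. RSS = √0.303254 = 0.551.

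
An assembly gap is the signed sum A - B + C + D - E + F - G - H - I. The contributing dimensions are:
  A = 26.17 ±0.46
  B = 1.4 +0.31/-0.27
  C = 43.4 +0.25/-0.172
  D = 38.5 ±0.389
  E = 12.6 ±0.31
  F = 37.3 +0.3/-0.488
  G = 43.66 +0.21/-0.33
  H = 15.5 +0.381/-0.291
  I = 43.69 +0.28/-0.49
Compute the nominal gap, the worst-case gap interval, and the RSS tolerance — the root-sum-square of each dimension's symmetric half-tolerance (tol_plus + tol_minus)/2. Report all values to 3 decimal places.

Stack each dimension's contribution:
  +A: nom +26.170 → Σnom=26.170; wc +0.460/-0.460 → slack +0.460/-0.460; half-tol=0.460, Σhalf²=0.211600
  -B: nom -1.400 → Σnom=24.770; wc +0.270/-0.310 → slack +0.730/-0.770; half-tol=0.290, Σhalf²=0.295700
  +C: nom +43.400 → Σnom=68.170; wc +0.250/-0.172 → slack +0.980/-0.942; half-tol=0.211, Σhalf²=0.340221
  +D: nom +38.500 → Σnom=106.670; wc +0.389/-0.389 → slack +1.369/-1.331; half-tol=0.389, Σhalf²=0.491542
  -E: nom -12.600 → Σnom=94.070; wc +0.310/-0.310 → slack +1.679/-1.641; half-tol=0.310, Σhalf²=0.587642
  +F: nom +37.300 → Σnom=131.370; wc +0.300/-0.488 → slack +1.979/-2.129; half-tol=0.394, Σhalf²=0.742878
  -G: nom -43.660 → Σnom=87.710; wc +0.330/-0.210 → slack +2.309/-2.339; half-tol=0.270, Σhalf²=0.815778
  -H: nom -15.500 → Σnom=72.210; wc +0.291/-0.381 → slack +2.600/-2.720; half-tol=0.336, Σhalf²=0.928674
  -I: nom -43.690 → Σnom=28.520; wc +0.490/-0.280 → slack +3.090/-3.000; half-tol=0.385, Σhalf²=1.076899
Nominal = 28.520. Worst-case = [28.520 - 3.000, 28.520 + 3.090] = [25.520, 31.610]. RSS = √1.076899 = 1.038.

nominal=28.520 wc=[25.520,31.610] rss=1.038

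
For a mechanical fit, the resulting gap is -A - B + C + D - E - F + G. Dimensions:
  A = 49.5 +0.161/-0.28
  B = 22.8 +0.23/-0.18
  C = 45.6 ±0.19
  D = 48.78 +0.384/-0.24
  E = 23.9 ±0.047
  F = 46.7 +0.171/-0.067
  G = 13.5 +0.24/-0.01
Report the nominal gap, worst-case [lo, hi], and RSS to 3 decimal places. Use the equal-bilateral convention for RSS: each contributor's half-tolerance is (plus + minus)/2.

nominal=-35.020 wc=[-36.069,-33.632] rss=0.506

Stack each dimension's contribution:
  -A: nom -49.500 → Σnom=-49.500; wc +0.280/-0.161 → slack +0.280/-0.161; half-tol=0.221, Σhalf²=0.048620
  -B: nom -22.800 → Σnom=-72.300; wc +0.180/-0.230 → slack +0.460/-0.391; half-tol=0.205, Σhalf²=0.090645
  +C: nom +45.600 → Σnom=-26.700; wc +0.190/-0.190 → slack +0.650/-0.581; half-tol=0.190, Σhalf²=0.126745
  +D: nom +48.780 → Σnom=22.080; wc +0.384/-0.240 → slack +1.034/-0.821; half-tol=0.312, Σhalf²=0.224089
  -E: nom -23.900 → Σnom=-1.820; wc +0.047/-0.047 → slack +1.081/-0.868; half-tol=0.047, Σhalf²=0.226298
  -F: nom -46.700 → Σnom=-48.520; wc +0.067/-0.171 → slack +1.148/-1.039; half-tol=0.119, Σhalf²=0.240459
  +G: nom +13.500 → Σnom=-35.020; wc +0.240/-0.010 → slack +1.388/-1.049; half-tol=0.125, Σhalf²=0.256084
Nominal = -35.020. Worst-case = [-35.020 - 1.049, -35.020 + 1.388] = [-36.069, -33.632]. RSS = √0.256084 = 0.506.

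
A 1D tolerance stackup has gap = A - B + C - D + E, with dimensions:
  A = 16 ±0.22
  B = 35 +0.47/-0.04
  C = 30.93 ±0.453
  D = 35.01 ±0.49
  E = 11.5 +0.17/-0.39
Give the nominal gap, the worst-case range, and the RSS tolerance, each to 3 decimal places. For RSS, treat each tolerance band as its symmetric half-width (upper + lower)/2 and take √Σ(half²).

Stack each dimension's contribution:
  +A: nom +16.000 → Σnom=16.000; wc +0.220/-0.220 → slack +0.220/-0.220; half-tol=0.220, Σhalf²=0.048400
  -B: nom -35.000 → Σnom=-19.000; wc +0.040/-0.470 → slack +0.260/-0.690; half-tol=0.255, Σhalf²=0.113425
  +C: nom +30.930 → Σnom=11.930; wc +0.453/-0.453 → slack +0.713/-1.143; half-tol=0.453, Σhalf²=0.318634
  -D: nom -35.010 → Σnom=-23.080; wc +0.490/-0.490 → slack +1.203/-1.633; half-tol=0.490, Σhalf²=0.558734
  +E: nom +11.500 → Σnom=-11.580; wc +0.170/-0.390 → slack +1.373/-2.023; half-tol=0.280, Σhalf²=0.637134
Nominal = -11.580. Worst-case = [-11.580 - 2.023, -11.580 + 1.373] = [-13.603, -10.207]. RSS = √0.637134 = 0.798.

nominal=-11.580 wc=[-13.603,-10.207] rss=0.798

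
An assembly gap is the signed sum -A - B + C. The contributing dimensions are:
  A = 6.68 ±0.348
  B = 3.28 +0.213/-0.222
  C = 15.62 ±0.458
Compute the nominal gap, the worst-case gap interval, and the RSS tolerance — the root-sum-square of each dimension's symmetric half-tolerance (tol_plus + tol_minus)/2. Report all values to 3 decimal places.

nominal=5.660 wc=[4.641,6.688] rss=0.615

Stack each dimension's contribution:
  -A: nom -6.680 → Σnom=-6.680; wc +0.348/-0.348 → slack +0.348/-0.348; half-tol=0.348, Σhalf²=0.121104
  -B: nom -3.280 → Σnom=-9.960; wc +0.222/-0.213 → slack +0.570/-0.561; half-tol=0.217, Σhalf²=0.168410
  +C: nom +15.620 → Σnom=5.660; wc +0.458/-0.458 → slack +1.028/-1.019; half-tol=0.458, Σhalf²=0.378174
Nominal = 5.660. Worst-case = [5.660 - 1.019, 5.660 + 1.028] = [4.641, 6.688]. RSS = √0.378174 = 0.615.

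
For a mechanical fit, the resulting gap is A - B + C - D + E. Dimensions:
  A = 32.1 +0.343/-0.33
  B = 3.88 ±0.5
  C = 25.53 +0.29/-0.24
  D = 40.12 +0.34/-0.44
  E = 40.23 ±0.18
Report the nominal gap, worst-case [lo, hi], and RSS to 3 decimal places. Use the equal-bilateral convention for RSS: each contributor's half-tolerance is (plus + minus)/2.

Stack each dimension's contribution:
  +A: nom +32.100 → Σnom=32.100; wc +0.343/-0.330 → slack +0.343/-0.330; half-tol=0.337, Σhalf²=0.113232
  -B: nom -3.880 → Σnom=28.220; wc +0.500/-0.500 → slack +0.843/-0.830; half-tol=0.500, Σhalf²=0.363232
  +C: nom +25.530 → Σnom=53.750; wc +0.290/-0.240 → slack +1.133/-1.070; half-tol=0.265, Σhalf²=0.433457
  -D: nom -40.120 → Σnom=13.630; wc +0.440/-0.340 → slack +1.573/-1.410; half-tol=0.390, Σhalf²=0.585557
  +E: nom +40.230 → Σnom=53.860; wc +0.180/-0.180 → slack +1.753/-1.590; half-tol=0.180, Σhalf²=0.617957
Nominal = 53.860. Worst-case = [53.860 - 1.590, 53.860 + 1.753] = [52.270, 55.613]. RSS = √0.617957 = 0.786.

nominal=53.860 wc=[52.270,55.613] rss=0.786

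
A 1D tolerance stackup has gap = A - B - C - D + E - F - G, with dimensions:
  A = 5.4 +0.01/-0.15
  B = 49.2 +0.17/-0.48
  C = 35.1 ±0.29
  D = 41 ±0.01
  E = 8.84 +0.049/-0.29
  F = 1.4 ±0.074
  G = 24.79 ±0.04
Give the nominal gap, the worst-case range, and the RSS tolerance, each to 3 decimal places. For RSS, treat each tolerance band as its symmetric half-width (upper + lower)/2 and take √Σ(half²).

Stack each dimension's contribution:
  +A: nom +5.400 → Σnom=5.400; wc +0.010/-0.150 → slack +0.010/-0.150; half-tol=0.080, Σhalf²=0.006400
  -B: nom -49.200 → Σnom=-43.800; wc +0.480/-0.170 → slack +0.490/-0.320; half-tol=0.325, Σhalf²=0.112025
  -C: nom -35.100 → Σnom=-78.900; wc +0.290/-0.290 → slack +0.780/-0.610; half-tol=0.290, Σhalf²=0.196125
  -D: nom -41.000 → Σnom=-119.900; wc +0.010/-0.010 → slack +0.790/-0.620; half-tol=0.010, Σhalf²=0.196225
  +E: nom +8.840 → Σnom=-111.060; wc +0.049/-0.290 → slack +0.839/-0.910; half-tol=0.169, Σhalf²=0.224955
  -F: nom -1.400 → Σnom=-112.460; wc +0.074/-0.074 → slack +0.913/-0.984; half-tol=0.074, Σhalf²=0.230431
  -G: nom -24.790 → Σnom=-137.250; wc +0.040/-0.040 → slack +0.953/-1.024; half-tol=0.040, Σhalf²=0.232031
Nominal = -137.250. Worst-case = [-137.250 - 1.024, -137.250 + 0.953] = [-138.274, -136.297]. RSS = √0.232031 = 0.482.

nominal=-137.250 wc=[-138.274,-136.297] rss=0.482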